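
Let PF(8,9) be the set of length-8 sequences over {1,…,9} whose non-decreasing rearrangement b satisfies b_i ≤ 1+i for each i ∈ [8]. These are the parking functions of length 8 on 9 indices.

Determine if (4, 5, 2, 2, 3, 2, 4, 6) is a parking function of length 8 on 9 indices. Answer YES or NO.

YES

Order a: b = (2, 2, 2, 3, 4, 4, 5, 6).
  b_1=2 ≤ 2
  b_2=2 ≤ 3
  b_3=2 ≤ 4
  b_4=3 ≤ 5
  b_5=4 ≤ 6
  b_6=4 ≤ 7
  b_7=5 ≤ 8
  b_8=6 ≤ 9
All bounds hold ⇒ YES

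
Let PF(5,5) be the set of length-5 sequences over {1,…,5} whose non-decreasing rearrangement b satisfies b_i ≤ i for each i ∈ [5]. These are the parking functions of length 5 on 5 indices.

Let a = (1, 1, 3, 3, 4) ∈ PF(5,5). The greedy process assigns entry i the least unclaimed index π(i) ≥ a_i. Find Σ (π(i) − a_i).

Σπ = 5·6/2 = 15 (π permutes [5]); Σa = 1+1+3+3+4 = 12; disp = 15−12 = 3.

3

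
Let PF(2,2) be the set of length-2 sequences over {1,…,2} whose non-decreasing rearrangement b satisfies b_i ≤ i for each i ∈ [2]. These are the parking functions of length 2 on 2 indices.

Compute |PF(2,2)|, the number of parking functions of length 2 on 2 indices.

3

#PF = 1·3^1 = 1×3 = 3 (Konheim–Weiss)
One tuple (1,2) → sorted (1,2): b_i ≤ i ∀i, a PF.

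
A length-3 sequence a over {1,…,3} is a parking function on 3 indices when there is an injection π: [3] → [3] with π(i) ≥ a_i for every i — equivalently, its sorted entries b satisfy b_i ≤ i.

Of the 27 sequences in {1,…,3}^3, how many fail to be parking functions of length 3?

|PF(3,3)| = (3+1−3)·(3+1)^{3−1} = 1×16 = 16 (Pollak)
Check (2,3,3) → sorted (2,3,3): b_1=2>1, not a PF.
3^3 − 16 = 27 − 16 = 11

11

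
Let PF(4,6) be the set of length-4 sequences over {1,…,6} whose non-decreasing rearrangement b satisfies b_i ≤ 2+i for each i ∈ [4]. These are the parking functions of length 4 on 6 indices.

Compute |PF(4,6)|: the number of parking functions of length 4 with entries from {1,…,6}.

|PF(4,6)| = (6+1−4)·(6+1)^{4−1} = 3×343 = 1029
Example (3,5,3,1) → sorted (1,3,3,5): b_i ≤ 2+i ∀i, a PF.

1029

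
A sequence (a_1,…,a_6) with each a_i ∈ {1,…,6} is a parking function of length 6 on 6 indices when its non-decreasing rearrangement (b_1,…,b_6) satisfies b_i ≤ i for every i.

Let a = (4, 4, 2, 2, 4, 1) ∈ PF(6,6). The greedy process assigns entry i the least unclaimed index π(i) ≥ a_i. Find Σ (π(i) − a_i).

Σπ = 21 ({1..6} each once); Σa = 4+4+2+2+4+1 = 17; disp = 21−17 = 4.

4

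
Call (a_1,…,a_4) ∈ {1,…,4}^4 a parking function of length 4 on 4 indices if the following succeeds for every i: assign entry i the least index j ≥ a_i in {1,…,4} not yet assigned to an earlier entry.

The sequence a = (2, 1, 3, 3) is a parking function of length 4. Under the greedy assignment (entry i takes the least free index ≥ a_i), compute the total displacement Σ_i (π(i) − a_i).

1

Σπ = 4·5/2 = 10 (π permutes [4]); Σa = 2+1+3+3 = 9; disp = 10−9 = 1.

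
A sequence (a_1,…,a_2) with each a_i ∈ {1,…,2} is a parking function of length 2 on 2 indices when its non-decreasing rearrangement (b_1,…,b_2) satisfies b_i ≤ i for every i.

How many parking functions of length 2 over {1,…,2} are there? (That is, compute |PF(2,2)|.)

Count = (3−2)·3^(2−1) = 1·3 = 3
One tuple (1,2) → sorted (1,2): b_i ≤ i ∀i, a PF.

3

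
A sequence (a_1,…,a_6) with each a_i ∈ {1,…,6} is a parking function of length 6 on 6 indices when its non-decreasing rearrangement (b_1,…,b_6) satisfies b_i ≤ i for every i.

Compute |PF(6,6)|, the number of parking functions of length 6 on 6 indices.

16807

|PF(6,6)| = (6−6+1)·(6+1)^(6−1) = 1×16807 = 16807 (Konheim–Weiss)
E.g. (1,3,6,2,4,3) → sorted (1,2,3,3,4,6): b_i ≤ i ∀i, a PF.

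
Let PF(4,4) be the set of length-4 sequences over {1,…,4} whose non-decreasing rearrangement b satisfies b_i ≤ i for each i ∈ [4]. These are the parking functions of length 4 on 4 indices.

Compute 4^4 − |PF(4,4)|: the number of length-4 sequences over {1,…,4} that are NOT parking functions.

131

|PF| = (4−4+1)·(4+1)^(4−1) = 1 · 125 = 125 [KW]
Check (4,2,1,4) → sorted (1,2,4,4): b_3=4>3, not a PF.
4^4 − 125 = 256 − 125 = 131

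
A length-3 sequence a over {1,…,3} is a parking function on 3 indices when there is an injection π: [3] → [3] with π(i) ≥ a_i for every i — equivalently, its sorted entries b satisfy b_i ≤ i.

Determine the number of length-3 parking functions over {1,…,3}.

#PF = (4−3)·4^(3−1) = 1 · 16 = 16
Example (3,1,1) → sorted (1,1,3): b_i ≤ i ∀i, a PF.

16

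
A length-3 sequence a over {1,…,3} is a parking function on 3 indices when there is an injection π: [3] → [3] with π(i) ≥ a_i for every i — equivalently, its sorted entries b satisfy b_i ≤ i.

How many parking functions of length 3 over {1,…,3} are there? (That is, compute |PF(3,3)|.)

|PF| = (3+1−3)·(3+1)^{3−1} = 1 · 16 = 16 [KW]
E.g. (1,1,1) → sorted (1,1,1): b_i ≤ i ∀i, a PF.

16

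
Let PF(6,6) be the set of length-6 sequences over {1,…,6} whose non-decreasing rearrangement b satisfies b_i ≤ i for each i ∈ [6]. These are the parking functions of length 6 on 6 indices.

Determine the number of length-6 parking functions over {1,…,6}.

|PF(6,6)| = (6+1−6)·(6+1)^{6−1} = 1×16807 = 16807 (Konheim–Weiss)
Example (1,4,2,4,3,1) → sorted (1,1,2,3,4,4): b_i ≤ i ∀i, a PF.

16807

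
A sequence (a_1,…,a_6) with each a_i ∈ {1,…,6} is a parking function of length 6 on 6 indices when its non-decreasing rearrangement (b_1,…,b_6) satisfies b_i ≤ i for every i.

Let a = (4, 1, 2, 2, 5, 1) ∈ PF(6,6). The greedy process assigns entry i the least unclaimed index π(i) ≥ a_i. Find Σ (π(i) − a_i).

Σπ = 6·7/2 = 21 (π permutes [6]); Σa = 4+1+2+2+5+1 = 15; disp = 21−15 = 6.

6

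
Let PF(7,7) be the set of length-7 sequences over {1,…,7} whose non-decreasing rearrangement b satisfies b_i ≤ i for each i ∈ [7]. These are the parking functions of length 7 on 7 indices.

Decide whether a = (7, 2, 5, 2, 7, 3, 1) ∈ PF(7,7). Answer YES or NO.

Rearranged: b = (1, 2, 2, 3, 5, 7, 7).
  b_1=1 ≤ 1
  b_2=2 ≤ 2
  b_3=2 ≤ 3
  b_4=3 ≤ 4
  b_5=5 ≤ 5
  b_6=7 > 6
  fails at i=6 ⇒ NO

NO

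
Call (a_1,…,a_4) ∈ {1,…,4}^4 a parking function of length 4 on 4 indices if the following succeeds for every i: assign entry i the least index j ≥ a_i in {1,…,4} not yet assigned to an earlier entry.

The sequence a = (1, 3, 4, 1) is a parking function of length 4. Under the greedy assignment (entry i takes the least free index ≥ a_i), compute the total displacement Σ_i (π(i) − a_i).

Σπ = 4·5/2 = 10 (π permutes [4]); Σa = 1+3+4+1 = 9; disp = 10−9 = 1.

1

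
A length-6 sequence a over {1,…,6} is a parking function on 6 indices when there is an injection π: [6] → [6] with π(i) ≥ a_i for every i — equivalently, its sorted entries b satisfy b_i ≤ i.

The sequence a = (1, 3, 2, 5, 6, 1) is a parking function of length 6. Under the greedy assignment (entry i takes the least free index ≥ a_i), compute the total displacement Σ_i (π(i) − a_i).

3

Σπ(i) = 1+…+6 = 21; Σa = 1+3+2+5+6+1 = 18; disp = 21−18 = 3.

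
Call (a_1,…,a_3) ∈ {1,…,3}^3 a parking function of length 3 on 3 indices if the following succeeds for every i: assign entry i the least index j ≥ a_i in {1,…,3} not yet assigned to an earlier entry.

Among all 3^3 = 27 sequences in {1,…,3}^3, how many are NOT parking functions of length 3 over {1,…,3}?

#PF = (4−3)·4^(3−1) = 1×16 = 16 [KW]
Example (3,2,2) → sorted (2,2,3): b_1=2>1, not a PF.
So 27 − 16 = 11 fail.

11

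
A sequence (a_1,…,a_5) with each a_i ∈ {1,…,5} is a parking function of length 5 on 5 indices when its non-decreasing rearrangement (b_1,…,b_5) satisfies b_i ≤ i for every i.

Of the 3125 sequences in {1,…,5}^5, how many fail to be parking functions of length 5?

1829

Count = (5−5+1)·(5+1)^(5−1) = 1×1296 = 1296 (Pollak)
Check (4,4,5,5,2) → sorted (2,4,4,5,5): b_1=2>1, not a PF.
5^5 − 1296 = 3125 − 1296 = 1829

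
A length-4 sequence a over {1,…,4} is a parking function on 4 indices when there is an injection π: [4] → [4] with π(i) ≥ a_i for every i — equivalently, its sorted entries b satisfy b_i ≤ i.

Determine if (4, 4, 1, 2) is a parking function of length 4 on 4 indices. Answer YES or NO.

NO

Order a: b = (1, 2, 4, 4).
  b_1=1 ≤ 1
  b_2=2 ≤ 2
  b_3=4 > 3
  fails at i=3 ⇒ NO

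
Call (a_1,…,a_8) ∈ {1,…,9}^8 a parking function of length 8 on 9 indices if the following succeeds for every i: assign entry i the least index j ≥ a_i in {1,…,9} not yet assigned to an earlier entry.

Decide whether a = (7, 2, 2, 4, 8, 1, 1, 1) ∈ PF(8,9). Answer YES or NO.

Sorted: b = (1, 1, 1, 2, 2, 4, 7, 8).
  b_1=1 ≤ 2
  b_2=1 ≤ 3
  b_3=1 ≤ 4
  b_4=2 ≤ 5
  b_5=2 ≤ 6
  b_6=4 ≤ 7
  b_7=7 ≤ 8
  b_8=8 ≤ 9
All bounds hold ⇒ YES

YES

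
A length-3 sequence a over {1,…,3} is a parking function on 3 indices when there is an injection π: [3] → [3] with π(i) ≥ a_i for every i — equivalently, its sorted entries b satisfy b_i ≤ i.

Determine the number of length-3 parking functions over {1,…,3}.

16

|PF| = (3−3+1)·(3+1)^(3−1) = 1 · 16 = 16 (Konheim–Weiss)
Check (2,1,2) → sorted (1,2,2): b_i ≤ i ∀i, a PF.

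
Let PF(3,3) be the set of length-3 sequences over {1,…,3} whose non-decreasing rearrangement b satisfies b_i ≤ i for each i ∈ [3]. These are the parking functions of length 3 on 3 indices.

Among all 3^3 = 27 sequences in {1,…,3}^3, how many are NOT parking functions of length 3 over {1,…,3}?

|PF| = (3+1−3)·(3+1)^{3−1} = 1·16 = 16 (Pollak)
Check (3,3,3) → sorted (3,3,3): b_1=3>1, not a PF.
3^3 − 16 = 27 − 16 = 11

11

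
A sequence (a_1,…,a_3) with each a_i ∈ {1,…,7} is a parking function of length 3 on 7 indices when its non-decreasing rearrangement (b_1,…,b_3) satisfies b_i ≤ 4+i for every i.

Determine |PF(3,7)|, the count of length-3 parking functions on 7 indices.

|PF(3,7)| = (7−3+1)·(7+1)^(3−1) = 5 · 64 = 320 (Pollak)
Example (7,1,4) → sorted (1,4,7): b_i ≤ 4+i ∀i, a PF.

320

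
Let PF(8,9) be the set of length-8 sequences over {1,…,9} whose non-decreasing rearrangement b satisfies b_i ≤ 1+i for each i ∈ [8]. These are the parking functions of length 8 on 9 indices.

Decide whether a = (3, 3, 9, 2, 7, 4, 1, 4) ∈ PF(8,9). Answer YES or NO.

YES

Order a: b = (1, 2, 3, 3, 4, 4, 7, 9).
  b_1=1 ≤ 2
  b_2=2 ≤ 3
  b_3=3 ≤ 4
  b_4=3 ≤ 5
  b_5=4 ≤ 6
  b_6=4 ≤ 7
  b_7=7 ≤ 8
  b_8=9 ≤ 9
All bounds hold ⇒ YES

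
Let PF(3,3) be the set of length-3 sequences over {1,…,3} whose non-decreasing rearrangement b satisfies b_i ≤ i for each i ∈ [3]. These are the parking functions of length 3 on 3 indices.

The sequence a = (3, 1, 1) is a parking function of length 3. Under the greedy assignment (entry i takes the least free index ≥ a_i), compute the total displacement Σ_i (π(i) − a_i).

1

Σπ(i) = 1+…+3 = 6; Σa = 3+1+1 = 5; disp = 6−5 = 1.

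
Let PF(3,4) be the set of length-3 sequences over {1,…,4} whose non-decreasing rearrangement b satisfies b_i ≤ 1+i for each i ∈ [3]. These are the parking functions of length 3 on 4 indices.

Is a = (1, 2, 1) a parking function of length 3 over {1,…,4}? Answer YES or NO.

YES

Rearranged: b = (1, 1, 2).
  b_1=1 ≤ 2
  b_2=1 ≤ 3
  b_3=2 ≤ 4
All bounds hold ⇒ YES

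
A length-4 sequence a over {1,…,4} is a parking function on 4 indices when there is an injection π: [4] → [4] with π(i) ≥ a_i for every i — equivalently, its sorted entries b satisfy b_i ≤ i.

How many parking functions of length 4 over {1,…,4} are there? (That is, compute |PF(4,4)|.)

Count = (5−4)·5^(4−1) = 1×125 = 125 (Pollak)
One tuple (2,1,2,3) → sorted (1,2,2,3): b_i ≤ i ∀i, a PF.

125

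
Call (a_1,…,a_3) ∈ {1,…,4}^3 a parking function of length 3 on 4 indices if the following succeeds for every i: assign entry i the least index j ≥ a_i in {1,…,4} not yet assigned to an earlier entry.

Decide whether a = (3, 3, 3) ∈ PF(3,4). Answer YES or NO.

Order a: b = (3, 3, 3).
  b_1=3 > 2
  fails at i=1 ⇒ NO

NO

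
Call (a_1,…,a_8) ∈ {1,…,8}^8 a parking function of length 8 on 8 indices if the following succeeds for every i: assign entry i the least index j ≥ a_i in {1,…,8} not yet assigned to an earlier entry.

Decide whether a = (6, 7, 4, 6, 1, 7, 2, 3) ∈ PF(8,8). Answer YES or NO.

NO

Order a: b = (1, 2, 3, 4, 6, 6, 7, 7).
  b_1=1 ≤ 1
  b_2=2 ≤ 2
  b_3=3 ≤ 3
  b_4=4 ≤ 4
  b_5=6 > 5
  fails at i=5 ⇒ NO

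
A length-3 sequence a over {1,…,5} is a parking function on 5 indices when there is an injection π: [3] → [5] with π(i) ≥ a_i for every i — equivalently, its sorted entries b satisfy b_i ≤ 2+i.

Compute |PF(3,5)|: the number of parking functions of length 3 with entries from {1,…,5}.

Count = (5+1−3)·(5+1)^{3−1} = 3×36 = 108 (Pollak)
Example (3,1,5) → sorted (1,3,5): b_i ≤ 2+i ∀i, a PF.

108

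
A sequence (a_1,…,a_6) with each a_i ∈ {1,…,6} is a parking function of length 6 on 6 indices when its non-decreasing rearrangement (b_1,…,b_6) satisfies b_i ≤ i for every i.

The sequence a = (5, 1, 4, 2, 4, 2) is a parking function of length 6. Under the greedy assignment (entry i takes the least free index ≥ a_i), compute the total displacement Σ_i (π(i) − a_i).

3

Σπ = 6·7/2 = 21 (π permutes [6]); Σa = 5+1+4+2+4+2 = 18; disp = 21−18 = 3.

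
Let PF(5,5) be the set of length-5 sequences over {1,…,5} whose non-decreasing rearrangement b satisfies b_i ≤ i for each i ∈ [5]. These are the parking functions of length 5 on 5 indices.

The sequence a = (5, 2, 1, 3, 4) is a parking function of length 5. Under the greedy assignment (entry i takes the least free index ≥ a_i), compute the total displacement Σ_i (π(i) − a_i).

0

Σπ(i) = 1+…+5 = 15; Σa = 5+2+1+3+4 = 15; disp = 15−15 = 0.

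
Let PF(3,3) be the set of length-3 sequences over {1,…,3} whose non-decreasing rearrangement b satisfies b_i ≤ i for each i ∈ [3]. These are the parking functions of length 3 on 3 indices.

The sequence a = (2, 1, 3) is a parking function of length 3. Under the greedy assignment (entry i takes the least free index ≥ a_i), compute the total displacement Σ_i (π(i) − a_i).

0

Σπ = 6 ({1..3} each once); Σa = 2+1+3 = 6; disp = 6−6 = 0.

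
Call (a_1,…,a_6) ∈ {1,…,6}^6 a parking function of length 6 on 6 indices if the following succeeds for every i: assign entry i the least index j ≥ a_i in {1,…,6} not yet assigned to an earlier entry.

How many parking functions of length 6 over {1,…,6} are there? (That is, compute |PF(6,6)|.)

16807

|PF(6,6)| = (6+1−6)·(6+1)^{6−1} = 1 · 16807 = 16807 [KW]
E.g. (3,1,5,3,2,1) → sorted (1,1,2,3,3,5): b_i ≤ i ∀i, a PF.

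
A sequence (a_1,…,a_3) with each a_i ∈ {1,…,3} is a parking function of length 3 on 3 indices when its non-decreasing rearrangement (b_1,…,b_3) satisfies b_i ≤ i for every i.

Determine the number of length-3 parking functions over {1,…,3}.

16

|PF(3,3)| = 1·4^2 = 1×16 = 16
E.g. (3,2,1) → sorted (1,2,3): b_i ≤ i ∀i, a PF.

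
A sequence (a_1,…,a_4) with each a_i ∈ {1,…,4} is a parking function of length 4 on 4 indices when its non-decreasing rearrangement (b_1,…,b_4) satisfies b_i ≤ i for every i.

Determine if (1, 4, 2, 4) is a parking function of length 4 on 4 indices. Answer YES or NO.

NO

Rearranged: b = (1, 2, 4, 4).
  b_1=1 ≤ 1
  b_2=2 ≤ 2
  b_3=4 > 3
  fails at i=3 ⇒ NO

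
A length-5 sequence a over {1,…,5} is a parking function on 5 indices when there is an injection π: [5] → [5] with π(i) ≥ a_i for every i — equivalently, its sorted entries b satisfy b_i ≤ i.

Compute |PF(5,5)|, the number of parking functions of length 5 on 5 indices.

1296

|PF(5,5)| = 1·6^4 = 1·1296 = 1296 (Konheim–Weiss)
E.g. (2,3,2,1,3) → sorted (1,2,2,3,3): b_i ≤ i ∀i, a PF.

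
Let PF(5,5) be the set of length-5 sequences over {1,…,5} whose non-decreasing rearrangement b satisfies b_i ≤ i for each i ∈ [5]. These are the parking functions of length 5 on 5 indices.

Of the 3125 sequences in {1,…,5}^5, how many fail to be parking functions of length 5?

1829

|PF(5,5)| = 1·6^4 = 1·1296 = 1296 [KW]
One tuple (1,1,5,4,4) → sorted (1,1,4,4,5): b_3=4>3, not a PF.
5^5 − 1296 = 3125 − 1296 = 1829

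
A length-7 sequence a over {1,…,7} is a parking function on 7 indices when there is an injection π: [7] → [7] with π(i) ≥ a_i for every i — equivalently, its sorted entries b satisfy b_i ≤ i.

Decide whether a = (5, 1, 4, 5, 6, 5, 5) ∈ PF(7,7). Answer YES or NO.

Sorted: b = (1, 4, 5, 5, 5, 5, 6).
  b_1=1 ≤ 1
  b_2=4 > 2
  fails at i=2 ⇒ NO

NO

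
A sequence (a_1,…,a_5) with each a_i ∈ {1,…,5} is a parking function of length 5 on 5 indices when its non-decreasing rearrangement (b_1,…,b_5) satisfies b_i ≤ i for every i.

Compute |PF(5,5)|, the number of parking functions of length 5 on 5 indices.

1296

#PF = (5−5+1)·(5+1)^(5−1) = 1×1296 = 1296 (Pollak)
Check (2,5,1,1,4) → sorted (1,1,2,4,5): b_i ≤ i ∀i, a PF.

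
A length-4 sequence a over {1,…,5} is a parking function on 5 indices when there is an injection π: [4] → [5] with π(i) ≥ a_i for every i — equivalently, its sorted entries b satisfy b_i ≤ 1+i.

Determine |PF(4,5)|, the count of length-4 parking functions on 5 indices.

Count = 2·6^3 = 2×216 = 432
Check (4,1,2,2) → sorted (1,2,2,4): b_i ≤ 1+i ∀i, a PF.

432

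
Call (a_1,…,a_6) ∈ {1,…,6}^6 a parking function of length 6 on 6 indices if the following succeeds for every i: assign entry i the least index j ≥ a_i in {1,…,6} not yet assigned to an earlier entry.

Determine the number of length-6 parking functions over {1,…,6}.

16807

Count = (7−6)·7^(6−1) = 1·16807 = 16807 (Konheim–Weiss)
E.g. (2,3,3,6,1,1) → sorted (1,1,2,3,3,6): b_i ≤ i ∀i, a PF.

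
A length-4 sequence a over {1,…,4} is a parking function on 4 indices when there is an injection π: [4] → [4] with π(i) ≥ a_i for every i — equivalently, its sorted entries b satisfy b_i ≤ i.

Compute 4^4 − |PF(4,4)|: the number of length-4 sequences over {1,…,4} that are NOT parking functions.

131

|PF(4,4)| = (4+1−4)·(4+1)^{4−1} = 1×125 = 125 (Pollak)
One tuple (3,3,2,4) → sorted (2,3,3,4): b_1=2>1, not a PF.
4^4 − 125 = 256 − 125 = 131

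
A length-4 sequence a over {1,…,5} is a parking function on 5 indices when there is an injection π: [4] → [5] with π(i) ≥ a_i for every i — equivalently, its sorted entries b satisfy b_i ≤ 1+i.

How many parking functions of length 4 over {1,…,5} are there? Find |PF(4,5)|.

432

Count = 2·6^3 = 2·216 = 432 (Pollak)
One tuple (5,1,3,1) → sorted (1,1,3,5): b_i ≤ 1+i ∀i, a PF.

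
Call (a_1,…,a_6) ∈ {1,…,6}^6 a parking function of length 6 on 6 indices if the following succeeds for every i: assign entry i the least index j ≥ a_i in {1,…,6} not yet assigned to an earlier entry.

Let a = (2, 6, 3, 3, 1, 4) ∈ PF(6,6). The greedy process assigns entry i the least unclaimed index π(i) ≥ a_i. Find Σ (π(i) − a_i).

Σπ = 6·7/2 = 21 (π permutes [6]); Σa = 2+6+3+3+1+4 = 19; disp = 21−19 = 2.

2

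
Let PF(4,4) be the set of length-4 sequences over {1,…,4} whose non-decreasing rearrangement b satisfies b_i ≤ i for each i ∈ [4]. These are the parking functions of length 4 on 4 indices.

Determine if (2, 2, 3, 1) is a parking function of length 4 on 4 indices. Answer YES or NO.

YES

Rearranged: b = (1, 2, 2, 3).
  b_1=1 ≤ 1
  b_2=2 ≤ 2
  b_3=2 ≤ 3
  b_4=3 ≤ 4
All bounds hold ⇒ YES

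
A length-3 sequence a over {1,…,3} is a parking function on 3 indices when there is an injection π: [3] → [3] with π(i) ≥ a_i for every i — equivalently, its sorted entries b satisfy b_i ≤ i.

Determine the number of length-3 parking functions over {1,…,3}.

|PF(3,3)| = (3−3+1)·(3+1)^(3−1) = 1×16 = 16 (Konheim–Weiss)
Example (3,1,2) → sorted (1,2,3): b_i ≤ i ∀i, a PF.

16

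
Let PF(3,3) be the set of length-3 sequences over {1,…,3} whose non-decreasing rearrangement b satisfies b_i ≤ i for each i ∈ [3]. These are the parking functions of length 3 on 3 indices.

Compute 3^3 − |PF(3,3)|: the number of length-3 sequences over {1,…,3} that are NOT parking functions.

|PF| = (4−3)·4^(3−1) = 1×16 = 16 (Konheim–Weiss)
E.g. (3,3,2) → sorted (2,3,3): b_1=2>1, not a PF.
Total 27; non-PF = 27−16 = 11

11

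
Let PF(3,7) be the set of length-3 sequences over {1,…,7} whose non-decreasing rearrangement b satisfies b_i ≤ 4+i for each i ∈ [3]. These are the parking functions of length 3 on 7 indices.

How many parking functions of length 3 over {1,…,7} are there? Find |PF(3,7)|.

Count = (7−3+1)·(7+1)^(3−1) = 5·64 = 320 (Pollak)
Example (4,6,5) → sorted (4,5,6): b_i ≤ 4+i ∀i, a PF.

320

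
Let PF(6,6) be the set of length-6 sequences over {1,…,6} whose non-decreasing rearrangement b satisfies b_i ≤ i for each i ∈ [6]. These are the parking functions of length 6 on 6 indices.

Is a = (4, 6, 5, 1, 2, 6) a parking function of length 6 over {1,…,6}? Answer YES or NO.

NO

Rearranged: b = (1, 2, 4, 5, 6, 6).
  b_1=1 ≤ 1
  b_2=2 ≤ 2
  b_3=4 > 3
  fails at i=3 ⇒ NO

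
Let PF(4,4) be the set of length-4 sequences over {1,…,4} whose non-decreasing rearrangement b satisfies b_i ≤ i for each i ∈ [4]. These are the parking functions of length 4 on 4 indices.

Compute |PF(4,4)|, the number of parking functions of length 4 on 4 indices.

125

|PF(4,4)| = 1·5^3 = 1·125 = 125
One tuple (3,1,1,3) → sorted (1,1,3,3): b_i ≤ i ∀i, a PF.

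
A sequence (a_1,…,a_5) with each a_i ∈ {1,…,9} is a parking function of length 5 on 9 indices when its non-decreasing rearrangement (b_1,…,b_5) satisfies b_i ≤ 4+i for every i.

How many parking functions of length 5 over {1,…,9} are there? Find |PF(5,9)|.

50000

#PF = (9+1−5)·(9+1)^{5−1} = 5×10000 = 50000 (Pollak)
One tuple (2,1,8,5,2) → sorted (1,2,2,5,8): b_i ≤ 4+i ∀i, a PF.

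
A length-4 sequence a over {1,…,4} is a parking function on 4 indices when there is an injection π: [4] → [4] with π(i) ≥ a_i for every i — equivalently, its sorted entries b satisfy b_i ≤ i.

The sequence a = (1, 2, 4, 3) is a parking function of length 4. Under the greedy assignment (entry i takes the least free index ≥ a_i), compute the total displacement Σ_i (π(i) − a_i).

0

Σπ = 4·5/2 = 10 (π permutes [4]); Σa = 1+2+4+3 = 10; disp = 10−10 = 0.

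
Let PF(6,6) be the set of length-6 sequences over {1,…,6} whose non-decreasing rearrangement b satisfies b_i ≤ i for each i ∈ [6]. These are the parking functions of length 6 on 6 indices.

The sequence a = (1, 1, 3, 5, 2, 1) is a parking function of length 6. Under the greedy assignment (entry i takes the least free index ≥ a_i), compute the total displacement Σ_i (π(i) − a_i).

Σπ = 6·7/2 = 21 (π permutes [6]); Σa = 1+1+3+5+2+1 = 13; disp = 21−13 = 8.

8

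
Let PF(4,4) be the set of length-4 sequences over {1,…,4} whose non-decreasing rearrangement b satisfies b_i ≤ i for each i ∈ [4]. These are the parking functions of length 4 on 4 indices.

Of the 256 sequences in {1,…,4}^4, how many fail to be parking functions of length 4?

|PF(4,4)| = (4−4+1)·(4+1)^(4−1) = 1 · 125 = 125 [KW]
One tuple (4,3,3,2) → sorted (2,3,3,4): b_1=2>1, not a PF.
4^4 − 125 = 256 − 125 = 131

131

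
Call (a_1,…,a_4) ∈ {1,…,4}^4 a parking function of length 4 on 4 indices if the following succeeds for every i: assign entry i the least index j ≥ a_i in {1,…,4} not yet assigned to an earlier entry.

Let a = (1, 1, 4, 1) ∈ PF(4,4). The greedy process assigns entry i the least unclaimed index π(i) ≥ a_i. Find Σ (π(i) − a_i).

3

Σπ = 4·5/2 = 10 (π permutes [4]); Σa = 1+1+4+1 = 7; disp = 10−7 = 3.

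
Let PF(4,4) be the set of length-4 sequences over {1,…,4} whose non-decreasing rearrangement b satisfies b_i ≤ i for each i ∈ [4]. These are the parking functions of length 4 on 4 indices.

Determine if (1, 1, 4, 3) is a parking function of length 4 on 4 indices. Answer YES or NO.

Sorted: b = (1, 1, 3, 4).
  b_1=1 ≤ 1
  b_2=1 ≤ 2
  b_3=3 ≤ 3
  b_4=4 ≤ 4
All bounds hold ⇒ YES

YES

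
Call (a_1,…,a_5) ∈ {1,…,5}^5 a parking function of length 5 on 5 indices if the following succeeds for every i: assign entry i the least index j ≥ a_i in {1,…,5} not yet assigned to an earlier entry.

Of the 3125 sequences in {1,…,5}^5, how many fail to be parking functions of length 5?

1829

Count = (5−5+1)·(5+1)^(5−1) = 1 · 1296 = 1296 [KW]
One tuple (4,4,2,4,3) → sorted (2,3,4,4,4): b_1=2>1, not a PF.
So 3125 − 1296 = 1829 fail.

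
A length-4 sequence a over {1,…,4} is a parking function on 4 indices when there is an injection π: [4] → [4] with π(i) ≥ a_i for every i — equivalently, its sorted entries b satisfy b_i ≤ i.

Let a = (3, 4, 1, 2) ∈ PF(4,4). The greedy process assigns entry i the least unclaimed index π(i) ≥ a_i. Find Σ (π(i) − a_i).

0

Σπ = 4·5/2 = 10 (π permutes [4]); Σa = 3+4+1+2 = 10; disp = 10−10 = 0.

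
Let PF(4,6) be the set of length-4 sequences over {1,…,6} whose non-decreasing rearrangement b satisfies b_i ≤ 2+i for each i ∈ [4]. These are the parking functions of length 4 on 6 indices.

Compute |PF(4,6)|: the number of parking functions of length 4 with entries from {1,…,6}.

|PF(4,6)| = 3·7^3 = 3·343 = 1029 (Konheim–Weiss)
Example (1,5,4,4) → sorted (1,4,4,5): b_i ≤ 2+i ∀i, a PF.

1029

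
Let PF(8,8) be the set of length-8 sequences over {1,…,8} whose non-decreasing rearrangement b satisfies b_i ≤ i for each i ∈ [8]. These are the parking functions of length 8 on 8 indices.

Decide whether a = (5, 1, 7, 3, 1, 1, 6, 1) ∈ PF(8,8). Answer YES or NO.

Rearranged: b = (1, 1, 1, 1, 3, 5, 6, 7).
  b_1=1 ≤ 1
  b_2=1 ≤ 2
  b_3=1 ≤ 3
  b_4=1 ≤ 4
  b_5=3 ≤ 5
  b_6=5 ≤ 6
  b_7=6 ≤ 7
  b_8=7 ≤ 8
All bounds hold ⇒ YES

YES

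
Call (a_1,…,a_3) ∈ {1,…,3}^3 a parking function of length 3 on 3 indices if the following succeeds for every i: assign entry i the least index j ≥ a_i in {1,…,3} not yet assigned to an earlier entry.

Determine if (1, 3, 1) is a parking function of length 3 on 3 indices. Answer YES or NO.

Order a: b = (1, 1, 3).
  b_1=1 ≤ 1
  b_2=1 ≤ 2
  b_3=3 ≤ 3
All bounds hold ⇒ YES

YES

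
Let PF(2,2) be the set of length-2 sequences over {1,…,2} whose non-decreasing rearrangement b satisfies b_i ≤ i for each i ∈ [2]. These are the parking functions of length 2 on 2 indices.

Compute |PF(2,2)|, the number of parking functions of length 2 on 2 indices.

Count = (3−2)·3^(2−1) = 1×3 = 3 (Konheim–Weiss)
Check (1,1) → sorted (1,1): b_i ≤ i ∀i, a PF.

3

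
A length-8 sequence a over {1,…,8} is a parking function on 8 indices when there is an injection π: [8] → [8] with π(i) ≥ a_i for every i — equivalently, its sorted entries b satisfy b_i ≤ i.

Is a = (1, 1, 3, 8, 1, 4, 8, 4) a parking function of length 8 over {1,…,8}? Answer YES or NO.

Sorted: b = (1, 1, 1, 3, 4, 4, 8, 8).
  b_1=1 ≤ 1
  b_2=1 ≤ 2
  b_3=1 ≤ 3
  b_4=3 ≤ 4
  b_5=4 ≤ 5
  b_6=4 ≤ 6
  b_7=8 > 7
  fails at i=7 ⇒ NO

NO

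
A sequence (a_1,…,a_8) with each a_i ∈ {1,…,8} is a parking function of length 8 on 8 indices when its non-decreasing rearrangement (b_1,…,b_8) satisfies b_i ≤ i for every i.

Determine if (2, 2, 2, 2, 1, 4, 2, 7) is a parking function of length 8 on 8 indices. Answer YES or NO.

YES

Sorted: b = (1, 2, 2, 2, 2, 2, 4, 7).
  b_1=1 ≤ 1
  b_2=2 ≤ 2
  b_3=2 ≤ 3
  b_4=2 ≤ 4
  b_5=2 ≤ 5
  b_6=2 ≤ 6
  b_7=4 ≤ 7
  b_8=7 ≤ 8
All bounds hold ⇒ YES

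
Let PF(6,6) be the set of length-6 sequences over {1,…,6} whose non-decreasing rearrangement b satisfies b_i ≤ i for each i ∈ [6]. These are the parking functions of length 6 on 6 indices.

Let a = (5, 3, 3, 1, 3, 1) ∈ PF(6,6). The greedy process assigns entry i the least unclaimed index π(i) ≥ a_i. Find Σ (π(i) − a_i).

5

Σπ = 21 ({1..6} each once); Σa = 5+3+3+1+3+1 = 16; disp = 21−16 = 5.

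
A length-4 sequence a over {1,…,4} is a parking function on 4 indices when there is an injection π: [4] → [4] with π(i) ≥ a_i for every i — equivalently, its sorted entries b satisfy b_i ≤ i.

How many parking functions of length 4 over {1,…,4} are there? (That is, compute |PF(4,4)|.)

125

#PF = (4−4+1)·(4+1)^(4−1) = 1 · 125 = 125 (Pollak)
Check (3,2,1,1) → sorted (1,1,2,3): b_i ≤ i ∀i, a PF.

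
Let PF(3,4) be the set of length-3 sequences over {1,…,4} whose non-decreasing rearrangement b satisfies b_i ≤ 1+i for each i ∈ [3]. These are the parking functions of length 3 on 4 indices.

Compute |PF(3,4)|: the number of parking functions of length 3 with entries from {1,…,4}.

50

|PF(3,4)| = 2·5^2 = 2 · 25 = 50 [KW]
Check (3,1,3) → sorted (1,3,3): b_i ≤ 1+i ∀i, a PF.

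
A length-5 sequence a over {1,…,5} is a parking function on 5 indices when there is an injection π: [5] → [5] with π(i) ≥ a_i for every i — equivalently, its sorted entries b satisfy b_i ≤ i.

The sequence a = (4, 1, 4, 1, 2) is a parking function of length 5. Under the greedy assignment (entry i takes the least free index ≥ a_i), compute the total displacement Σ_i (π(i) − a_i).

Σπ(i) = 1+…+5 = 15; Σa = 4+1+4+1+2 = 12; disp = 15−12 = 3.

3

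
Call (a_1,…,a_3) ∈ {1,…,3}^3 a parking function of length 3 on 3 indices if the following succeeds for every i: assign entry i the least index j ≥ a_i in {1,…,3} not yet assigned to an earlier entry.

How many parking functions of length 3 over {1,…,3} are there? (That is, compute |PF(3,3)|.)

|PF| = (3−3+1)·(3+1)^(3−1) = 1×16 = 16 [KW]
Check (2,2,1) → sorted (1,2,2): b_i ≤ i ∀i, a PF.

16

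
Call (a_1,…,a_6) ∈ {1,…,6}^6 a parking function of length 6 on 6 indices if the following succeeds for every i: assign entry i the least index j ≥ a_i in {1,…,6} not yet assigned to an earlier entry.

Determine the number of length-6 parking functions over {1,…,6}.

#PF = (6+1−6)·(6+1)^{6−1} = 1 · 16807 = 16807 (Pollak)
Check (1,5,2,2,5,2) → sorted (1,2,2,2,5,5): b_i ≤ i ∀i, a PF.

16807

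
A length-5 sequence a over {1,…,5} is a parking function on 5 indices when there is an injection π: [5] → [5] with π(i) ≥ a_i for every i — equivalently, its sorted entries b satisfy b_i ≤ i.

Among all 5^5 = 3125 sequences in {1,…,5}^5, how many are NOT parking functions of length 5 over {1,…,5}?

|PF| = (6−5)·6^(5−1) = 1 · 1296 = 1296
Example (5,5,2,5,4) → sorted (2,4,5,5,5): b_1=2>1, not a PF.
So 3125 − 1296 = 1829 fail.

1829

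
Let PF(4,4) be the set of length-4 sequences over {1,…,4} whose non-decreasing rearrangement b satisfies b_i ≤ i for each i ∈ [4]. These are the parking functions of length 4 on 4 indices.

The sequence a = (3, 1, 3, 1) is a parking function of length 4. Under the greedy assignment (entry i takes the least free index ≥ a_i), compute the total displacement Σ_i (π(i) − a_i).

2

Σπ = 4·5/2 = 10 (π permutes [4]); Σa = 3+1+3+1 = 8; disp = 10−8 = 2.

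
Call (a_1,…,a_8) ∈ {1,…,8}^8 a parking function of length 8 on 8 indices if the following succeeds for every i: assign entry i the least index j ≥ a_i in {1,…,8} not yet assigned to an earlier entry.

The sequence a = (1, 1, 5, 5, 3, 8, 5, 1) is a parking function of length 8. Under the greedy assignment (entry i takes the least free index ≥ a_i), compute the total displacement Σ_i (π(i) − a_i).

7

Σπ(i) = 1+…+8 = 36; Σa = 1+1+5+5+3+8+5+1 = 29; disp = 36−29 = 7.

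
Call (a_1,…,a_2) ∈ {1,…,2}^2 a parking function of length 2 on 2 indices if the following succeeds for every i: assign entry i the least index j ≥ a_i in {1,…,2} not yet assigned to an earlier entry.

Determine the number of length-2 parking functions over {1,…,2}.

3

|PF(2,2)| = (2+1−2)·(2+1)^{2−1} = 1 · 3 = 3 (Pollak)
Example (1,2) → sorted (1,2): b_i ≤ i ∀i, a PF.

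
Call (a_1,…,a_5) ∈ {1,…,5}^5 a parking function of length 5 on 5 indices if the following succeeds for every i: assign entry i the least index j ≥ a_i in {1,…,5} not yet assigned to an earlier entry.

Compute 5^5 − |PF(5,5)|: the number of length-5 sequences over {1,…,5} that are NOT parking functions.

1829

|PF(5,5)| = 1·6^4 = 1×1296 = 1296 [KW]
Check (4,3,5,4,3) → sorted (3,3,4,4,5): b_1=3>1, not a PF.
So 3125 − 1296 = 1829 fail.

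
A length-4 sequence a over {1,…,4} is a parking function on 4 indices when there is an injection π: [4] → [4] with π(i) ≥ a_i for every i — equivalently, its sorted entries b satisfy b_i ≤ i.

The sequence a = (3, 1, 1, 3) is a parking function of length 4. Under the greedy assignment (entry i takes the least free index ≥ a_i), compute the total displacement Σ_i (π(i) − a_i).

2

Σπ = 10 ({1..4} each once); Σa = 3+1+1+3 = 8; disp = 10−8 = 2.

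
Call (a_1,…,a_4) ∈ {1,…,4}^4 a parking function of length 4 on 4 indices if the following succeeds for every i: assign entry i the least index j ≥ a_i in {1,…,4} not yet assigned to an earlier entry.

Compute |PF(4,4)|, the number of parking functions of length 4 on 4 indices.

125

|PF(4,4)| = (4+1−4)·(4+1)^{4−1} = 1×125 = 125 [KW]
Example (1,3,2,1) → sorted (1,1,2,3): b_i ≤ i ∀i, a PF.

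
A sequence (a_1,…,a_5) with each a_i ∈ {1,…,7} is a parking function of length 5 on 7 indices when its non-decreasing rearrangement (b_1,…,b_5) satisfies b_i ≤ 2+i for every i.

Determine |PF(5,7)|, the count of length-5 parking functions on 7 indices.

12288

Count = (7+1−5)·(7+1)^{5−1} = 3·4096 = 12288 (Pollak)
Example (1,4,1,1,2) → sorted (1,1,1,2,4): b_i ≤ 2+i ∀i, a PF.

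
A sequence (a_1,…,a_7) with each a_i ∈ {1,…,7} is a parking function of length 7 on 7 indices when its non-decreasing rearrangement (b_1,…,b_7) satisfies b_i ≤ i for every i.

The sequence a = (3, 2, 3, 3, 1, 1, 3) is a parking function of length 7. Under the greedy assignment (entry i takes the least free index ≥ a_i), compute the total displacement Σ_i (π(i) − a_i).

12

Σπ = 28 ({1..7} each once); Σa = 3+2+3+3+1+1+3 = 16; disp = 28−16 = 12.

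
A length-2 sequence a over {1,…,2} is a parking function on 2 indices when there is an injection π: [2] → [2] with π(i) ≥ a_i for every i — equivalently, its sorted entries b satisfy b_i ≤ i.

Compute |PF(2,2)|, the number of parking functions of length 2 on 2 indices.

|PF| = (2−2+1)·(2+1)^(2−1) = 1·3 = 3 (Pollak)
Check (1,1) → sorted (1,1): b_i ≤ i ∀i, a PF.

3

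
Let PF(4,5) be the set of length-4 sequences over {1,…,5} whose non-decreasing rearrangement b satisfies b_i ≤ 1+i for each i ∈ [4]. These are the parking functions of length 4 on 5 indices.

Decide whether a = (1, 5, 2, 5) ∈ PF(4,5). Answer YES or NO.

Sorted: b = (1, 2, 5, 5).
  b_1=1 ≤ 2
  b_2=2 ≤ 3
  b_3=5 > 4
  fails at i=3 ⇒ NO

NO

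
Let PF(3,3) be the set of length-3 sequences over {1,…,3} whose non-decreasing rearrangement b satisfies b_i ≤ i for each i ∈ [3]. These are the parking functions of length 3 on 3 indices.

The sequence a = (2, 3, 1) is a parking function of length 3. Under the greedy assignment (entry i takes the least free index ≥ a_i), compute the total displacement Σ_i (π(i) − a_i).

0

Σπ = 6 ({1..3} each once); Σa = 2+3+1 = 6; disp = 6−6 = 0.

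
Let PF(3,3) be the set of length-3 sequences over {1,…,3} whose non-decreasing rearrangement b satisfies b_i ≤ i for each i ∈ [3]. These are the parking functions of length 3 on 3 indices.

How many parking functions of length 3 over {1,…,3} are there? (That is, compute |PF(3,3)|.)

|PF(3,3)| = (3+1−3)·(3+1)^{3−1} = 1×16 = 16 [KW]
Example (2,2,1) → sorted (1,2,2): b_i ≤ i ∀i, a PF.

16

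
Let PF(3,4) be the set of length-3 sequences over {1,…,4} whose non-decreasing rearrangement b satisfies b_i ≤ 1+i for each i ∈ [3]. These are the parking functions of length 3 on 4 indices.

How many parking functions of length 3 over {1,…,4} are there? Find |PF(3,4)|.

50

#PF = (4+1−3)·(4+1)^{3−1} = 2·25 = 50 (Konheim–Weiss)
Check (2,3,3) → sorted (2,3,3): b_i ≤ 1+i ∀i, a PF.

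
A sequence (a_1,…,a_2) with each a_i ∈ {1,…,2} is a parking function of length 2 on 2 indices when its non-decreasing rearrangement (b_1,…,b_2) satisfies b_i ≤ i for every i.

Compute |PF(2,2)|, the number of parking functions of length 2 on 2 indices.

|PF(2,2)| = 1·3^1 = 1 · 3 = 3 (Pollak)
E.g. (1,2) → sorted (1,2): b_i ≤ i ∀i, a PF.

3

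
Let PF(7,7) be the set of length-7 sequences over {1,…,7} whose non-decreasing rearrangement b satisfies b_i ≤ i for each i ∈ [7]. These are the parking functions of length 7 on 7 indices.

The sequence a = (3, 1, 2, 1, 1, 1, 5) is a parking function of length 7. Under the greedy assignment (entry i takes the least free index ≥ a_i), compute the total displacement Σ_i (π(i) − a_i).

Σπ = 7·8/2 = 28 (π permutes [7]); Σa = 3+1+2+1+1+1+5 = 14; disp = 28−14 = 14.

14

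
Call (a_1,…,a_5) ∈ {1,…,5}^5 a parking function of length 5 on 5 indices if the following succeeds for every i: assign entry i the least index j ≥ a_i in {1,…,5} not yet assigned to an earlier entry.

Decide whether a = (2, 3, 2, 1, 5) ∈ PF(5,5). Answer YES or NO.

Sorted: b = (1, 2, 2, 3, 5).
  b_1=1 ≤ 1
  b_2=2 ≤ 2
  b_3=2 ≤ 3
  b_4=3 ≤ 4
  b_5=5 ≤ 5
All bounds hold ⇒ YES

YES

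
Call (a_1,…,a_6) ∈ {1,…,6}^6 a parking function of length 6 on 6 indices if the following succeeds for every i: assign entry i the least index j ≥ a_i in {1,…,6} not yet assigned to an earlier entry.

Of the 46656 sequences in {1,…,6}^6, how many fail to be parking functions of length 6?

|PF(6,6)| = (7−6)·7^(6−1) = 1 · 16807 = 16807
One tuple (5,3,5,5,3,3) → sorted (3,3,3,5,5,5): b_1=3>1, not a PF.
Total 46656; non-PF = 46656−16807 = 29849

29849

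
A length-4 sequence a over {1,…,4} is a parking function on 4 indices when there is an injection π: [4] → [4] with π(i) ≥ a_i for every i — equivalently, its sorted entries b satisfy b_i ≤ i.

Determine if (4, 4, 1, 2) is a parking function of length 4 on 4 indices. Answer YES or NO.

NO

Sorted: b = (1, 2, 4, 4).
  b_1=1 ≤ 1
  b_2=2 ≤ 2
  b_3=4 > 3
  fails at i=3 ⇒ NO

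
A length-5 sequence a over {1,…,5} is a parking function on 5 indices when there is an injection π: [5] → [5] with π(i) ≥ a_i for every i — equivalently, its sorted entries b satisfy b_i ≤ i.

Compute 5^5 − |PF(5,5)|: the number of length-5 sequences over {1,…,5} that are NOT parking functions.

|PF| = 1·6^4 = 1 · 1296 = 1296
E.g. (2,4,5,5,5) → sorted (2,4,5,5,5): b_1=2>1, not a PF.
5^5 − 1296 = 3125 − 1296 = 1829

1829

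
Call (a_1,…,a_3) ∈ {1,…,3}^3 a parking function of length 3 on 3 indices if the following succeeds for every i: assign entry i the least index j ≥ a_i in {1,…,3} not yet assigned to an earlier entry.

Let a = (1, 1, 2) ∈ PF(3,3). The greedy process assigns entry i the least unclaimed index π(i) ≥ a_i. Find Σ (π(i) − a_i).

2

Σπ(i) = 1+…+3 = 6; Σa = 1+1+2 = 4; disp = 6−4 = 2.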